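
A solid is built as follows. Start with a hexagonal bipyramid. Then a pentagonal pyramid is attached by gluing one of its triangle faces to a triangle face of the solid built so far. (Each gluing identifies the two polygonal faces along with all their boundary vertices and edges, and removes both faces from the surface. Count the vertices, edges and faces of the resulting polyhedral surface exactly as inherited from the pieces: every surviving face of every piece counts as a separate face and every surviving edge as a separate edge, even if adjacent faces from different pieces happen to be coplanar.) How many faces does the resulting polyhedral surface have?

A hexagonal bipyramid: V=8, E=18, F=12.
Attach a pentagonal pyramid (V=6, E=10, F=6) along a 3-gon: merge 3 vertices and 3 edges, delete both glued faces → V=11, E=25, F=16.
Check: V − E + F = 11 − 25 + 16 = 2.

16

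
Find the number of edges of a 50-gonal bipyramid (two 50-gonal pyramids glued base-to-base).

150

A bipyramid over an n-gon has 2n triangular faces and n + 2 vertices: V = 50 + 2 = 52, E = 3·50 = 150, F = 2·50 = 100.
Check: V − E + F = 52 − 150 + 100 = 2.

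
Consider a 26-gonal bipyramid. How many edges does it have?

78

A bipyramid over an n-gon has 2n triangular faces and n + 2 vertices: V = 26 + 2 = 28, E = 3·26 = 78, F = 2·26 = 52.
Check: V − E + F = 28 − 78 + 52 = 2.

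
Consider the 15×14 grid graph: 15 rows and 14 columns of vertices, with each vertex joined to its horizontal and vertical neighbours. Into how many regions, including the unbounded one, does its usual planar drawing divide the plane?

The grid has V = 15·14 = 210 vertices and E = 15·13 + 14·14 = 391 edges.
F = 2 − V + E = 2 − 210 + 391 = 183.

183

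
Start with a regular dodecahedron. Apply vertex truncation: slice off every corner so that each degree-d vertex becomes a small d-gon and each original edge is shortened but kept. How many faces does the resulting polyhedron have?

The base solid has V = 20, E = 30, F = 12.
Truncation replaces each original edge-end by a new vertex, so V′ = 2E = 60.
Each original edge survives, and each old vertex of degree d contributes d new edges; summing degrees gives Σd = 2E, so E′ = E + 2E = 3E = 90.
Each original face survives and each original vertex becomes one new face: F′ = F + V = 32.

32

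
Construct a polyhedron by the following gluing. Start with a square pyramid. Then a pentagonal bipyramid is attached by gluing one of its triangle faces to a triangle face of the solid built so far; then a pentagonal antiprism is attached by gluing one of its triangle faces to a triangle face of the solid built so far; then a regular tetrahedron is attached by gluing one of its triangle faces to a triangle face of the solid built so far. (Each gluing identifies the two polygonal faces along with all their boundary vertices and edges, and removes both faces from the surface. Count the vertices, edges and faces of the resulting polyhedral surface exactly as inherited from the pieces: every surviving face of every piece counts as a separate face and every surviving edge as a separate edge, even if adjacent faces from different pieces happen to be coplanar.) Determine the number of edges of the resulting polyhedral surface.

A square pyramid: V=5, E=8, F=5.
Attach a pentagonal bipyramid (V=7, E=15, F=10) along a 3-gon: merge 3 vertices and 3 edges, delete both glued faces → V=9, E=20, F=13.
Attach a pentagonal antiprism (V=10, E=20, F=12) along a 3-gon: merge 3 vertices and 3 edges, delete both glued faces → V=16, E=37, F=23.
Attach a regular tetrahedron (V=4, E=6, F=4) along a 3-gon: merge 3 vertices and 3 edges, delete both glued faces → V=17, E=40, F=25.
Check: V − E + F = 17 − 40 + 25 = 2.

40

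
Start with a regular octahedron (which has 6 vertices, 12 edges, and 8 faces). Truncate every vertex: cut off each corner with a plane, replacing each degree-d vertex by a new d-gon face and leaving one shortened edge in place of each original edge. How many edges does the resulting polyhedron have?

Truncation replaces each original edge-end by a new vertex, so V′ = 2E = 24.
Each original edge survives, and each old vertex of degree d contributes d new edges; summing degrees gives Σd = 2E, so E′ = E + 2E = 3E = 36.
Each original face survives and each original vertex becomes one new face: F′ = F + V = 14.

36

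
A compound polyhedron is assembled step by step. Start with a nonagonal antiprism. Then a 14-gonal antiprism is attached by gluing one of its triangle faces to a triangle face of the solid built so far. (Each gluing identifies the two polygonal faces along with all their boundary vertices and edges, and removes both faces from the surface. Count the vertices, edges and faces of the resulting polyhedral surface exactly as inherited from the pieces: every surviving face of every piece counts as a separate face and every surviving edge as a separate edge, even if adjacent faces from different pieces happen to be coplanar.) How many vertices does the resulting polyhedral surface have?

43

A nonagonal antiprism: V=18, E=36, F=20.
Attach a 14-gonal antiprism (V=28, E=56, F=30) along a 3-gon: merge 3 vertices and 3 edges, delete both glued faces → V=43, E=89, F=48.
Check: V − E + F = 43 − 89 + 48 = 2.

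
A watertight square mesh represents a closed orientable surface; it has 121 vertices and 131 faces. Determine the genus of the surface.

6

Every face is a square, so 2E = 4·131 = 524, giving E = 262.
χ = V − E + F = 121 − 262 + 131 = -10.
For a closed orientable surface χ = 2 − 2g, so g = (2 − (-10))/2 = 6.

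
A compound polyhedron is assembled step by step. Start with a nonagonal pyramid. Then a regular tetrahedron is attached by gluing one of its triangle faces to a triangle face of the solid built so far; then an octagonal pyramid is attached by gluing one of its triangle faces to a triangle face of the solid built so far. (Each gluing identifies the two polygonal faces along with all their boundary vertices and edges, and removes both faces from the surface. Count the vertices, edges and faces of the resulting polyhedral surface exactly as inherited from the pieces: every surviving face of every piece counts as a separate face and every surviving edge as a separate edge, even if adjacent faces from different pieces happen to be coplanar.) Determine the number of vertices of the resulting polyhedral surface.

17

A nonagonal pyramid: V=10, E=18, F=10.
Attach a regular tetrahedron (V=4, E=6, F=4) along a 3-gon: merge 3 vertices and 3 edges, delete both glued faces → V=11, E=21, F=12.
Attach an octagonal pyramid (V=9, E=16, F=9) along a 3-gon: merge 3 vertices and 3 edges, delete both glued faces → V=17, E=34, F=19.
Check: V − E + F = 17 − 34 + 19 = 2.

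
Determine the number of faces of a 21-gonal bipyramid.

42

A bipyramid over an n-gon has 2n triangular faces and n + 2 vertices: V = 21 + 2 = 23, E = 3·21 = 63, F = 2·21 = 42.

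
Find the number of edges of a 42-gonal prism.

126

A prism on an n-gon has two n-gon bases and n rectangular sides: V = 2·42 = 84, E = 3·42 = 126, F = 42 + 2 = 44.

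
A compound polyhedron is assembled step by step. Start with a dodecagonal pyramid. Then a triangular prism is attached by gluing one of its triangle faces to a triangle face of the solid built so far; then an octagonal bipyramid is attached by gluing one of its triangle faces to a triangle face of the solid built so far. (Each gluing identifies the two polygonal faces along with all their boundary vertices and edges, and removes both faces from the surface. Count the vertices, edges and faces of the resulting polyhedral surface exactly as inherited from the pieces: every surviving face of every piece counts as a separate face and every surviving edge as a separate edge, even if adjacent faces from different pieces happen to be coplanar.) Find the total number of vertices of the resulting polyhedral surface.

A dodecagonal pyramid: V=13, E=24, F=13.
Attach a triangular prism (V=6, E=9, F=5) along a 3-gon: merge 3 vertices and 3 edges, delete both glued faces → V=16, E=30, F=16.
Attach an octagonal bipyramid (V=10, E=24, F=16) along a 3-gon: merge 3 vertices and 3 edges, delete both glued faces → V=23, E=51, F=30.
Check: V − E + F = 23 − 51 + 30 = 2.

23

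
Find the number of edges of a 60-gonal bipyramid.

A bipyramid over an n-gon has 2n triangular faces and n + 2 vertices: V = 60 + 2 = 62, E = 3·60 = 180, F = 2·60 = 120.

180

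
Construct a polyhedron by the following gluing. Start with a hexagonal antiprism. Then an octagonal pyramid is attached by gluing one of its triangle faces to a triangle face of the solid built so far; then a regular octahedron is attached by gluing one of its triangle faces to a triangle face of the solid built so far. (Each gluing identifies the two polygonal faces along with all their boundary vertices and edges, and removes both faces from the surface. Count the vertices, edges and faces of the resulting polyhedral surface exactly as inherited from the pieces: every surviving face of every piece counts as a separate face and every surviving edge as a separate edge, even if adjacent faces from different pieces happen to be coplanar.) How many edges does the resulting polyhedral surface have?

A hexagonal antiprism: V=12, E=24, F=14.
Attach an octagonal pyramid (V=9, E=16, F=9) along a 3-gon: merge 3 vertices and 3 edges, delete both glued faces → V=18, E=37, F=21.
Attach a regular octahedron (V=6, E=12, F=8) along a 3-gon: merge 3 vertices and 3 edges, delete both glued faces → V=21, E=46, F=27.
Check: V − E + F = 21 − 46 + 27 = 2.

46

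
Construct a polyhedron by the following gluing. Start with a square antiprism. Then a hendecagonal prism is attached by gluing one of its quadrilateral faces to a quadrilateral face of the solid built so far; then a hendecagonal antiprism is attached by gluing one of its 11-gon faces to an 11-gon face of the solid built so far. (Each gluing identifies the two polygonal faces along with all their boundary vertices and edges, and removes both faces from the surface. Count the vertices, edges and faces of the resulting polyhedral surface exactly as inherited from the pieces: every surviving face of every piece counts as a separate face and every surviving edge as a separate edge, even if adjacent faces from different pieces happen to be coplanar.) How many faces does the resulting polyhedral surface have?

43

A square antiprism: V=8, E=16, F=10.
Attach a hendecagonal prism (V=22, E=33, F=13) along a 4-gon: merge 4 vertices and 4 edges, delete both glued faces → V=26, E=45, F=21.
Attach a hendecagonal antiprism (V=22, E=44, F=24) along an 11-gon: merge 11 vertices and 11 edges, delete both glued faces → V=37, E=78, F=43.
Check: V − E + F = 37 − 78 + 43 = 2.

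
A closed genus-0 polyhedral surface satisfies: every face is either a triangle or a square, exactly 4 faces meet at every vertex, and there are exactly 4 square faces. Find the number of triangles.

Let x be the number of triangles; then F = 4 + x.
Edge–face incidences: 2E = 4·4 + 3·x = 16 + 3x.
Every vertex has degree 4, so 4V = 2E.
Euler: V − E + F = 2 ⇒ (2E)/4 − E + (4 + x) = 2.
Multiply by 8: 2·(2E) − 4·(2E) + 8·(4 + x) = 16, i.e. 32 + 8x − 2·(16 + 3x) = 16.
Collecting terms: 2x = 16, so x = 8.
Then 2E = 16 + 3·8 = 40, so E = 20, V = 2E/4 = 10, F = 4 + 8 = 12.

8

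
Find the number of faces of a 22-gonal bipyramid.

44

A bipyramid over an n-gon has 2n triangular faces and n + 2 vertices: V = 22 + 2 = 24, E = 3·22 = 66, F = 2·22 = 44.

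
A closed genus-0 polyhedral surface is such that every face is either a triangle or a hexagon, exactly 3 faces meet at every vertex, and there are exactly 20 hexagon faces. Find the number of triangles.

Let x be the number of triangles; then F = 20 + x.
Edge–face incidences: 2E = 6·20 + 3·x = 120 + 3x.
Every vertex has degree 3, so 3V = 2E.
Euler: V − E + F = 2 ⇒ (2E)/3 − E + (20 + x) = 2.
Multiply by 6: 2·(2E) − 3·(2E) + 6·(20 + x) = 12, i.e. 120 + 6x − (120 + 3x) = 12.
Collecting terms: 3x = 12, so x = 4.
Then 2E = 120 + 3·4 = 132, so E = 66, V = 2E/3 = 44, F = 20 + 4 = 24.

4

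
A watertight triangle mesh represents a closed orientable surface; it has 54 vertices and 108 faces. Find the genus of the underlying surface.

Every face is a triangle, so 2E = 3·108 = 324, giving E = 162.
χ = V − E + F = 54 − 162 + 108 = 0.
For a closed orientable surface χ = 2 − 2g, so g = (2 − (0))/2 = 1.

1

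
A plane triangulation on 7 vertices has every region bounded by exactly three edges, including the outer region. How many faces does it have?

In a plane triangulation 3F = 2E and V − E + F = 2, so F = 2V − 4 = 2·7 − 4 = 10.

10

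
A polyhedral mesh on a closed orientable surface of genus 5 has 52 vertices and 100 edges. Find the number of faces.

For a closed orientable surface of genus 5, χ = 2 − 2·5 = -8.
F = -8 − V + E = -8 − 52 + 100 = 40.

40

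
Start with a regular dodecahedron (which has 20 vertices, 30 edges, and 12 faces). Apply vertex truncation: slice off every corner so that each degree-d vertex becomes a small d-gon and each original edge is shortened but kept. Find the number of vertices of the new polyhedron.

60

Truncation replaces each original edge-end by a new vertex, so V′ = 2E = 60.
Each original edge survives, and each old vertex of degree d contributes d new edges; summing degrees gives Σd = 2E, so E′ = E + 2E = 3E = 90.
Each original face survives and each original vertex becomes one new face: F′ = F + V = 32.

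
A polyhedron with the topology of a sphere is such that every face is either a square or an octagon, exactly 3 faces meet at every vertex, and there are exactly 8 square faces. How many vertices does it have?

16

Let x be the number of octagons; then F = 8 + x.
Edge–face incidences: 2E = 4·8 + 8·x = 32 + 8x.
Every vertex has degree 3, so 3V = 2E.
Euler: V − E + F = 2 ⇒ (2E)/3 − E + (8 + x) = 2.
Multiply by 6: 2·(2E) − 3·(2E) + 6·(8 + x) = 12, i.e. 48 + 6x − (32 + 8x) = 12.
Collecting terms: −2x + 16 = 12, so −2x = −4, so x = 2.
Then 2E = 32 + 8·2 = 48, so E = 24, V = 2E/3 = 16, F = 8 + 2 = 10.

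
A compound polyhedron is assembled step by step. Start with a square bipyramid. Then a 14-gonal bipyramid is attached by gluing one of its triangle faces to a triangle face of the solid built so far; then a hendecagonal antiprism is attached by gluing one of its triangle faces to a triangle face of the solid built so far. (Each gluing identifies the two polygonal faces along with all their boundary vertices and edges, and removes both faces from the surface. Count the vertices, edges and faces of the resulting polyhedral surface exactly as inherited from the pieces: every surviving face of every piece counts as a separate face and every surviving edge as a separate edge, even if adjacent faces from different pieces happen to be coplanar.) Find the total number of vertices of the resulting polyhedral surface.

A square bipyramid: V=6, E=12, F=8.
Attach a 14-gonal bipyramid (V=16, E=42, F=28) along a 3-gon: merge 3 vertices and 3 edges, delete both glued faces → V=19, E=51, F=34.
Attach a hendecagonal antiprism (V=22, E=44, F=24) along a 3-gon: merge 3 vertices and 3 edges, delete both glued faces → V=38, E=92, F=56.
Check: V − E + F = 38 − 92 + 56 = 2.

38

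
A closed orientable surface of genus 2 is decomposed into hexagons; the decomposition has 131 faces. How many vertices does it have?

260

χ = 2 − 2·2 = -2, and every face is a hexagon so 6F = 2E.
E = 6·131/2 = 393. Then V = -2 + E − F = -2 + 393 − 131 = 260.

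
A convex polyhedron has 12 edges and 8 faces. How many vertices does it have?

6

Here V − E + F = 2.
V = 2 + E − F = 2 + 12 − 8 = 6.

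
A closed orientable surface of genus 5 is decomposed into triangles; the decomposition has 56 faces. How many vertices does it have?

χ = 2 − 2·5 = -8, and every face is a triangle so 3F = 2E.
E = 3·56/2 = 84. Then V = -8 + E − F = -8 + 84 − 56 = 20.

20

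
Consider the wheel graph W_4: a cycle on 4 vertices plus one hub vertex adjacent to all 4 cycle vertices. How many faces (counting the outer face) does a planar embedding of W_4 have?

5

W_4 has V = 4 + 1 = 5 vertices and E = 2·4 = 8 edges.
By Euler's formula F = 2 − V + E = 2 − 5 + 8 = 5.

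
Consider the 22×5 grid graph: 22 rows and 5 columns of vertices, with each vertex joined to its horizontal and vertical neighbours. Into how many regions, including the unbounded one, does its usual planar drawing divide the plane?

The grid has V = 22·5 = 110 vertices and E = 22·4 + 5·21 = 193 edges.
F = 2 − V + E = 2 − 110 + 193 = 85.

85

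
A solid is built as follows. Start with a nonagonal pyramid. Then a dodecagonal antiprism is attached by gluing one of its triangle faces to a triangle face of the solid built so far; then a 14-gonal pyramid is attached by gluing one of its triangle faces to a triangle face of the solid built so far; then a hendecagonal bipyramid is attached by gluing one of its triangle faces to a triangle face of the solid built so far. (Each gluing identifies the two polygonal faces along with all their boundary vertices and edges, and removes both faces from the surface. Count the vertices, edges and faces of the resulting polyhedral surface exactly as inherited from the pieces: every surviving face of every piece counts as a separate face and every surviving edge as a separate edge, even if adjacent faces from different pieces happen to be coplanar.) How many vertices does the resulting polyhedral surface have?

A nonagonal pyramid: V=10, E=18, F=10.
Attach a dodecagonal antiprism (V=24, E=48, F=26) along a 3-gon: merge 3 vertices and 3 edges, delete both glued faces → V=31, E=63, F=34.
Attach a 14-gonal pyramid (V=15, E=28, F=15) along a 3-gon: merge 3 vertices and 3 edges, delete both glued faces → V=43, E=88, F=47.
Attach a hendecagonal bipyramid (V=13, E=33, F=22) along a 3-gon: merge 3 vertices and 3 edges, delete both glued faces → V=53, E=118, F=67.
Check: V − E + F = 53 − 118 + 67 = 2.

53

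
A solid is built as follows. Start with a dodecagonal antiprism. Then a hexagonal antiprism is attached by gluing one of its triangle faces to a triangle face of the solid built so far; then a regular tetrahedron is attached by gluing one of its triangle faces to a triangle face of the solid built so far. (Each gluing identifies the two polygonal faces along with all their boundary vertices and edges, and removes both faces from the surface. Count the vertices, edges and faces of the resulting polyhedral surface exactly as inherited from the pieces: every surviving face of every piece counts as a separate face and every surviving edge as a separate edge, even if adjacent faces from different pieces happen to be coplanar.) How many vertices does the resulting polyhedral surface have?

A dodecagonal antiprism: V=24, E=48, F=26.
Attach a hexagonal antiprism (V=12, E=24, F=14) along a 3-gon: merge 3 vertices and 3 edges, delete both glued faces → V=33, E=69, F=38.
Attach a regular tetrahedron (V=4, E=6, F=4) along a 3-gon: merge 3 vertices and 3 edges, delete both glued faces → V=34, E=72, F=40.
Check: V − E + F = 34 − 72 + 40 = 2.

34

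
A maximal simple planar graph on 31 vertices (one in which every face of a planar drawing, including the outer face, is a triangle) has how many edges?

In a plane triangulation 3F = 2E and V − E + F = 2, so E = 3V − 6 = 3·31 − 6 = 87.

87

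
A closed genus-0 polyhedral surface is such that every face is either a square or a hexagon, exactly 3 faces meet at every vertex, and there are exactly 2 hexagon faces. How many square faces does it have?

Let x be the number of squares; then F = 2 + x.
Edge–face incidences: 2E = 6·2 + 4·x = 12 + 4x.
Every vertex has degree 3, so 3V = 2E.
Euler: V − E + F = 2 ⇒ (2E)/3 − E + (2 + x) = 2.
Multiply by 6: 2·(2E) − 3·(2E) + 6·(2 + x) = 12, i.e. 12 + 6x − (12 + 4x) = 12.
Collecting terms: 2x = 12, so x = 6.
Then 2E = 12 + 4·6 = 36, so E = 18, V = 2E/3 = 12, F = 2 + 6 = 8.

6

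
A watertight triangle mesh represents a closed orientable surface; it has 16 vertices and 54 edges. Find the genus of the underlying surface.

Every face is a triangle and each edge borders two faces, so 3F = 2·54, giving F = 36.
χ = V − E + F = 16 − 54 + 36 = -2.
For a closed orientable surface χ = 2 − 2g, so g = (2 − (-2))/2 = 2.

2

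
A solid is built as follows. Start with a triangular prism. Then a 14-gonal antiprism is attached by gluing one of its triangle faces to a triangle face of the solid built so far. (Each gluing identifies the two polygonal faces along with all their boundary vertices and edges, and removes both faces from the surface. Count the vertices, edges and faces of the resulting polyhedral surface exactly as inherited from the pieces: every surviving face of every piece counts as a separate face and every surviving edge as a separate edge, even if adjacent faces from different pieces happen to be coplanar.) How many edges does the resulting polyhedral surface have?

A triangular prism: V=6, E=9, F=5.
Attach a 14-gonal antiprism (V=28, E=56, F=30) along a 3-gon: merge 3 vertices and 3 edges, delete both glued faces → V=31, E=62, F=33.
Check: V − E + F = 31 − 62 + 33 = 2.

62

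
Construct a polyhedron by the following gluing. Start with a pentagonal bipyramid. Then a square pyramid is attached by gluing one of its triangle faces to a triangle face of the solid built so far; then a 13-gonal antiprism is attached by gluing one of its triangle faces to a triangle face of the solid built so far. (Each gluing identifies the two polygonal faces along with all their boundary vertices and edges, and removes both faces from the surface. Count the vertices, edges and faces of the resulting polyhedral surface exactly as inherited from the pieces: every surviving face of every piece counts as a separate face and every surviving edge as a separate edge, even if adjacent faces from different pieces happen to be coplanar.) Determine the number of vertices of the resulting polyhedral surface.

A pentagonal bipyramid: V=7, E=15, F=10.
Attach a square pyramid (V=5, E=8, F=5) along a 3-gon: merge 3 vertices and 3 edges, delete both glued faces → V=9, E=20, F=13.
Attach a 13-gonal antiprism (V=26, E=52, F=28) along a 3-gon: merge 3 vertices and 3 edges, delete both glued faces → V=32, E=69, F=39.
Check: V − E + F = 32 − 69 + 39 = 2.

32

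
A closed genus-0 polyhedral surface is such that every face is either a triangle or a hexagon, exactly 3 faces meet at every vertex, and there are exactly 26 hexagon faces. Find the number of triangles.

4

Let x be the number of triangles; then F = 26 + x.
Edge–face incidences: 2E = 6·26 + 3·x = 156 + 3x.
Every vertex has degree 3, so 3V = 2E.
Euler: V − E + F = 2 ⇒ (2E)/3 − E + (26 + x) = 2.
Multiply by 6: 2·(2E) − 3·(2E) + 6·(26 + x) = 12, i.e. 156 + 6x − (156 + 3x) = 12.
Collecting terms: 3x = 12, so x = 4.
Then 2E = 156 + 3·4 = 168, so E = 84, V = 2E/3 = 56, F = 26 + 4 = 30.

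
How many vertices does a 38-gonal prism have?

76

A prism on an n-gon has two n-gon bases and n rectangular sides: V = 2·38 = 76, E = 3·38 = 114, F = 38 + 2 = 40.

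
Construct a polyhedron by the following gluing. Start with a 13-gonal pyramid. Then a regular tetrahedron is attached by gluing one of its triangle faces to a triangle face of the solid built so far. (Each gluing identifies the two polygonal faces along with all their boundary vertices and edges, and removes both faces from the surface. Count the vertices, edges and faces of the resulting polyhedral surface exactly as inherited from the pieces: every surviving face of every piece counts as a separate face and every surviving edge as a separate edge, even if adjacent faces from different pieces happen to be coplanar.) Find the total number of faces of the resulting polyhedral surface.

A 13-gonal pyramid: V=14, E=26, F=14.
Attach a regular tetrahedron (V=4, E=6, F=4) along a 3-gon: merge 3 vertices and 3 edges, delete both glued faces → V=15, E=29, F=16.
Check: V − E + F = 15 − 29 + 16 = 2.

16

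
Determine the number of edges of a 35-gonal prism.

A prism on an n-gon has two n-gon bases and n rectangular sides: V = 2·35 = 70, E = 3·35 = 105, F = 35 + 2 = 37.

105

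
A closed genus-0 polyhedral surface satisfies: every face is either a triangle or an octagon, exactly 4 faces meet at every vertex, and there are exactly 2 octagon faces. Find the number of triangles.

16

Let x be the number of triangles; then F = 2 + x.
Edge–face incidences: 2E = 8·2 + 3·x = 16 + 3x.
Every vertex has degree 4, so 4V = 2E.
Euler: V − E + F = 2 ⇒ (2E)/4 − E + (2 + x) = 2.
Multiply by 8: 2·(2E) − 4·(2E) + 8·(2 + x) = 16, i.e. 16 + 8x − 2·(16 + 3x) = 16.
Collecting terms: 2x − 16 = 16, so 2x = 32, so x = 16.
Then 2E = 16 + 3·16 = 64, so E = 32, V = 2E/4 = 16, F = 2 + 16 = 18.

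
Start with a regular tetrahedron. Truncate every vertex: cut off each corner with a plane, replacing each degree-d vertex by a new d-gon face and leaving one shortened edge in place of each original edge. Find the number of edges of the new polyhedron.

18

The base solid has V = 4, E = 6, F = 4.
Truncation replaces each original edge-end by a new vertex, so V′ = 2E = 12.
Each original edge survives, and each old vertex of degree d contributes d new edges; summing degrees gives Σd = 2E, so E′ = E + 2E = 3E = 18.
Each original face survives and each original vertex becomes one new face: F′ = F + V = 8.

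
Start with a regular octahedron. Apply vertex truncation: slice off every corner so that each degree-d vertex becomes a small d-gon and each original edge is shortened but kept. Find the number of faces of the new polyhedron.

The base solid has V = 6, E = 12, F = 8.
Truncation replaces each original edge-end by a new vertex, so V′ = 2E = 24.
Each original edge survives, and each old vertex of degree d contributes d new edges; summing degrees gives Σd = 2E, so E′ = E + 2E = 3E = 36.
Each original face survives and each original vertex becomes one new face: F′ = F + V = 14.

14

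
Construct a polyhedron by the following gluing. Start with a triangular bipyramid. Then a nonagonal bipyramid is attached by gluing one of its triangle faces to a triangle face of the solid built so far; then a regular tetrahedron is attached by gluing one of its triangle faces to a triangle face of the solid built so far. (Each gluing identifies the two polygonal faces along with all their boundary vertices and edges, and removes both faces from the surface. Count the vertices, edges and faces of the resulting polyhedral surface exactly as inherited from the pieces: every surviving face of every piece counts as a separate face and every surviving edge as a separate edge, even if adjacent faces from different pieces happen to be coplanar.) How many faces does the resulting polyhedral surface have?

24

A triangular bipyramid: V=5, E=9, F=6.
Attach a nonagonal bipyramid (V=11, E=27, F=18) along a 3-gon: merge 3 vertices and 3 edges, delete both glued faces → V=13, E=33, F=22.
Attach a regular tetrahedron (V=4, E=6, F=4) along a 3-gon: merge 3 vertices and 3 edges, delete both glued faces → V=14, E=36, F=24.
Check: V − E + F = 14 − 36 + 24 = 2.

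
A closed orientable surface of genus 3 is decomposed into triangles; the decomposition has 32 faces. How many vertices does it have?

χ = 2 − 2·3 = -4, and every face is a triangle so 3F = 2E.
E = 3·32/2 = 48. Then V = -4 + E − F = -4 + 48 − 32 = 12.

12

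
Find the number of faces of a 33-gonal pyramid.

A pyramid on an n-gon base has one n-gon and n triangles: V = 33 + 1 = 34, E = 2·33 = 66, F = 33 + 1 = 34.

34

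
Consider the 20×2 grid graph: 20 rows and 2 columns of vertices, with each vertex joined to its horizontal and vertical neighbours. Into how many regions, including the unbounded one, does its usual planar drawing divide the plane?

The grid has V = 20·2 = 40 vertices and E = 20·1 + 2·19 = 58 edges.
F = 2 − V + E = 2 − 40 + 58 = 20.

20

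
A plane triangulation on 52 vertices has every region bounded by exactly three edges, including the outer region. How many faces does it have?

100

In a plane triangulation 3F = 2E and V − E + F = 2, so F = 2V − 4 = 2·52 − 4 = 100.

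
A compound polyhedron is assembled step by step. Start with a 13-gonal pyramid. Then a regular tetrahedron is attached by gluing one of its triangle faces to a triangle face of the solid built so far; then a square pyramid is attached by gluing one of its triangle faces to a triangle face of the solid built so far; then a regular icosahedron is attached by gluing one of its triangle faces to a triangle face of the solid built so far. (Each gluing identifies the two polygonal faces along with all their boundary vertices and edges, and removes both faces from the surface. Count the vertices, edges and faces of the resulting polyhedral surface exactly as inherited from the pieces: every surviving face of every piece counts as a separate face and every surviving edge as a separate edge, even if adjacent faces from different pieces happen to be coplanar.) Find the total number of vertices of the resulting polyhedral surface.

26

A 13-gonal pyramid: V=14, E=26, F=14.
Attach a regular tetrahedron (V=4, E=6, F=4) along a 3-gon: merge 3 vertices and 3 edges, delete both glued faces → V=15, E=29, F=16.
Attach a square pyramid (V=5, E=8, F=5) along a 3-gon: merge 3 vertices and 3 edges, delete both glued faces → V=17, E=34, F=19.
Attach a regular icosahedron (V=12, E=30, F=20) along a 3-gon: merge 3 vertices and 3 edges, delete both glued faces → V=26, E=61, F=37.
Check: V − E + F = 26 − 61 + 37 = 2.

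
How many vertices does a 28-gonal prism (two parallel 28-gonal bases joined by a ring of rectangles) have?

56

A prism on an n-gon has two n-gon bases and n rectangular sides: V = 2·28 = 56, E = 3·28 = 84, F = 28 + 2 = 30.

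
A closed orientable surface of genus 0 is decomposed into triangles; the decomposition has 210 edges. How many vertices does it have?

χ = 2 − 2·0 = 2, and every face is a triangle so 3F = 2E.
F = 2E/3 = 140. Then V = 2 + E − F = 2 + 210 − 140 = 72.

72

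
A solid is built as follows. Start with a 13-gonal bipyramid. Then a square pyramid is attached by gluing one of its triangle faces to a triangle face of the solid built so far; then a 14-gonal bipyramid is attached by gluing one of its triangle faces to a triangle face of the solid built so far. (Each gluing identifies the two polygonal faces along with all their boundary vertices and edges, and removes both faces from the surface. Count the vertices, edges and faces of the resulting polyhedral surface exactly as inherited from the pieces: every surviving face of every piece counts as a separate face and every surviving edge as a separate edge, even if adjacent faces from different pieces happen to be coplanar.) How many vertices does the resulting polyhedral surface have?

30

A 13-gonal bipyramid: V=15, E=39, F=26.
Attach a square pyramid (V=5, E=8, F=5) along a 3-gon: merge 3 vertices and 3 edges, delete both glued faces → V=17, E=44, F=29.
Attach a 14-gonal bipyramid (V=16, E=42, F=28) along a 3-gon: merge 3 vertices and 3 edges, delete both glued faces → V=30, E=83, F=55.
Check: V − E + F = 30 − 83 + 55 = 2.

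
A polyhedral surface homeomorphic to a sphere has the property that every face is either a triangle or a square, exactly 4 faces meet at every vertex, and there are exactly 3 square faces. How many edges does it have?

18

Let x be the number of triangles; then F = 3 + x.
Edge–face incidences: 2E = 4·3 + 3·x = 12 + 3x.
Every vertex has degree 4, so 4V = 2E.
Euler: V − E + F = 2 ⇒ (2E)/4 − E + (3 + x) = 2.
Multiply by 8: 2·(2E) − 4·(2E) + 8·(3 + x) = 16, i.e. 24 + 8x − 2·(12 + 3x) = 16.
Collecting terms: 2x = 16, so x = 8.
Then 2E = 12 + 3·8 = 36, so E = 18, V = 2E/4 = 9, F = 3 + 8 = 11.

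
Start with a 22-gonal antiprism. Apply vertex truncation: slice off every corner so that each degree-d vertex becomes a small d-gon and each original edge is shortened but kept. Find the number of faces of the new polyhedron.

The base solid has V = 44, E = 88, F = 46.
Truncation replaces each original edge-end by a new vertex, so V′ = 2E = 176.
Each original edge survives, and each old vertex of degree d contributes d new edges; summing degrees gives Σd = 2E, so E′ = E + 2E = 3E = 264.
Each original face survives and each original vertex becomes one new face: F′ = F + V = 90.

90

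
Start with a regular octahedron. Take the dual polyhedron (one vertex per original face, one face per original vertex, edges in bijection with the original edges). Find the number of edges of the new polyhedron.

12

The base solid has V = 6, E = 12, F = 8.
The dual swaps V and F and preserves E: V′ = F = 8, E′ = E = 12, F′ = V = 6.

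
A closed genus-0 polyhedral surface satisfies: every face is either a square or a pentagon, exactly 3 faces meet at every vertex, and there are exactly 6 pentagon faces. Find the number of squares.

Let x be the number of squares; then F = 6 + x.
Edge–face incidences: 2E = 5·6 + 4·x = 30 + 4x.
Every vertex has degree 3, so 3V = 2E.
Euler: V − E + F = 2 ⇒ (2E)/3 − E + (6 + x) = 2.
Multiply by 6: 2·(2E) − 3·(2E) + 6·(6 + x) = 12, i.e. 36 + 6x − (30 + 4x) = 12.
Collecting terms: 2x + 6 = 12, so 2x = 6, so x = 3.
Then 2E = 30 + 4·3 = 42, so E = 21, V = 2E/3 = 14, F = 6 + 3 = 9.

3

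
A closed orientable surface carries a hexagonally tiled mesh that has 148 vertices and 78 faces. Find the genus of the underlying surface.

Every face is a hexagon, so 2E = 6·78 = 468, giving E = 234.
χ = V − E + F = 148 − 234 + 78 = -8.
For a closed orientable surface χ = 2 − 2g, so g = (2 − (-8))/2 = 5.

5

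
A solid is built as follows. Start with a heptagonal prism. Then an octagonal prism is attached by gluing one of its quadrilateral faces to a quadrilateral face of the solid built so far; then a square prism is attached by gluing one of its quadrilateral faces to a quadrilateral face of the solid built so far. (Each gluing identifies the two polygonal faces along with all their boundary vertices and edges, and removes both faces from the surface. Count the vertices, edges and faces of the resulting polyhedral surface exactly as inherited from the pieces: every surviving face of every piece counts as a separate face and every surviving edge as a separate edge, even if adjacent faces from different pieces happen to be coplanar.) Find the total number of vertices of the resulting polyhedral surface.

30

A heptagonal prism: V=14, E=21, F=9.
Attach an octagonal prism (V=16, E=24, F=10) along a 4-gon: merge 4 vertices and 4 edges, delete both glued faces → V=26, E=41, F=17.
Attach a square prism (V=8, E=12, F=6) along a 4-gon: merge 4 vertices and 4 edges, delete both glued faces → V=30, E=49, F=21.
Check: V − E + F = 30 − 49 + 21 = 2.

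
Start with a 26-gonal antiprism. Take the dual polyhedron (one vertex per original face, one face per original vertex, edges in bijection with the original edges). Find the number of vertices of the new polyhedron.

The base solid has V = 52, E = 104, F = 54.
The dual swaps V and F and preserves E: V′ = F = 54, E′ = E = 104, F′ = V = 52.

54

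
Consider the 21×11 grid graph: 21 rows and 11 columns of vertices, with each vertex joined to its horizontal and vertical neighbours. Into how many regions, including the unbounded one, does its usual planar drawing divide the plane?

The grid has V = 21·11 = 231 vertices and E = 21·10 + 11·20 = 430 edges.
F = 2 − V + E = 2 − 231 + 430 = 201.

201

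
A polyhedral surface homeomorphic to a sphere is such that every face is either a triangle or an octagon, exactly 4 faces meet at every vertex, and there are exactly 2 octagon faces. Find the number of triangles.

Let x be the number of triangles; then F = 2 + x.
Edge–face incidences: 2E = 8·2 + 3·x = 16 + 3x.
Every vertex has degree 4, so 4V = 2E.
Euler: V − E + F = 2 ⇒ (2E)/4 − E + (2 + x) = 2.
Multiply by 8: 2·(2E) − 4·(2E) + 8·(2 + x) = 16, i.e. 16 + 8x − 2·(16 + 3x) = 16.
Collecting terms: 2x − 16 = 16, so 2x = 32, so x = 16.
Then 2E = 16 + 3·16 = 64, so E = 32, V = 2E/4 = 16, F = 2 + 16 = 18.

16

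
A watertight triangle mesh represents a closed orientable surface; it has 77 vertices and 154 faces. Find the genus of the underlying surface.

1

Every face is a triangle, so 2E = 3·154 = 462, giving E = 231.
χ = V − E + F = 77 − 231 + 154 = 0.
For a closed orientable surface χ = 2 − 2g, so g = (2 − (0))/2 = 1.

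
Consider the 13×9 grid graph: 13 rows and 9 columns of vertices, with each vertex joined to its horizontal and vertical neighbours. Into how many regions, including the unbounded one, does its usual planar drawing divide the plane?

97

The grid has V = 13·9 = 117 vertices and E = 13·8 + 9·12 = 212 edges.
F = 2 − V + E = 2 − 117 + 212 = 97.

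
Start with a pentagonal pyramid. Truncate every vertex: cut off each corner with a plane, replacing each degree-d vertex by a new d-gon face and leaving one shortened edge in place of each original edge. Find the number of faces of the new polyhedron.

12

The base solid has V = 6, E = 10, F = 6.
Truncation replaces each original edge-end by a new vertex, so V′ = 2E = 20.
Each original edge survives, and each old vertex of degree d contributes d new edges; summing degrees gives Σd = 2E, so E′ = E + 2E = 3E = 30.
Each original face survives and each original vertex becomes one new face: F′ = F + V = 12.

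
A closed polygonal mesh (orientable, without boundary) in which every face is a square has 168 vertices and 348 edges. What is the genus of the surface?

Every face is a square and each edge borders two faces, so 4F = 2·348, giving F = 174.
χ = V − E + F = 168 − 348 + 174 = -6.
For a closed orientable surface χ = 2 − 2g, so g = (2 − (-6))/2 = 4.

4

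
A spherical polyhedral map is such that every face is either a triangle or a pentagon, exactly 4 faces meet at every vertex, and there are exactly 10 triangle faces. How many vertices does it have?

Let x be the number of pentagons; then F = 10 + x.
Edge–face incidences: 2E = 3·10 + 5·x = 30 + 5x.
Every vertex has degree 4, so 4V = 2E.
Euler: V − E + F = 2 ⇒ (2E)/4 − E + (10 + x) = 2.
Multiply by 8: 2·(2E) − 4·(2E) + 8·(10 + x) = 16, i.e. 80 + 8x − 2·(30 + 5x) = 16.
Collecting terms: −2x + 20 = 16, so −2x = −4, so x = 2.
Then 2E = 30 + 5·2 = 40, so E = 20, V = 2E/4 = 10, F = 10 + 2 = 12.

10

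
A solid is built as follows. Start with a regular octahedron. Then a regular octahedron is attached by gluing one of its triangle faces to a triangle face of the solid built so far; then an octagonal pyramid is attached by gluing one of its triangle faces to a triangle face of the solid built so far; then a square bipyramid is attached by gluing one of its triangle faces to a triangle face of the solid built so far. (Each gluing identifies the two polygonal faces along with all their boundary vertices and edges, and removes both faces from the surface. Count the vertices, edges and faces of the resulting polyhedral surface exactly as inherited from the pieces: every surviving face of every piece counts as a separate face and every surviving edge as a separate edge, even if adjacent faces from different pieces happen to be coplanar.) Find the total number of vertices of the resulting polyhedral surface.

18

A regular octahedron: V=6, E=12, F=8.
Attach a regular octahedron (V=6, E=12, F=8) along a 3-gon: merge 3 vertices and 3 edges, delete both glued faces → V=9, E=21, F=14.
Attach an octagonal pyramid (V=9, E=16, F=9) along a 3-gon: merge 3 vertices and 3 edges, delete both glued faces → V=15, E=34, F=21.
Attach a square bipyramid (V=6, E=12, F=8) along a 3-gon: merge 3 vertices and 3 edges, delete both glued faces → V=18, E=43, F=27.
Check: V − E + F = 18 − 43 + 27 = 2.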